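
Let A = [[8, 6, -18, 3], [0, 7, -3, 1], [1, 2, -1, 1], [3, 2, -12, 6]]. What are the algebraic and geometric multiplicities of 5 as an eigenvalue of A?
The characteristic polynomial is (x - 5)^4, so the factor x - 5 appears with exponent 4: the algebraic multiplicity is 4.

rank(A - 5I) = 2, so the eigenspace has dimension 4 - 2 = 2: the geometric multiplicity is 2.

Since 2 < 4, A is not diagonalizable.

algebraic multiplicity 4, geometric multiplicity 2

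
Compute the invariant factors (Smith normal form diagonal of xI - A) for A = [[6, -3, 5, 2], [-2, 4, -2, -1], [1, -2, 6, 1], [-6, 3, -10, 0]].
The Jordan structure of A has elementary divisors (x - 3)^2, (x - 5)^2. Arranging the block sizes at each eigenvalue in decreasing order and taking row products gives the invariant factors.

Invariant factors (smallest first, each dividing the next): (x - 5)^2(x - 3)^2.

Check: the last factor (x - 5)^2(x - 3)^2 is the minimal polynomial, and the product (x - 5)^2(x - 3)^2 is the characteristic polynomial.

(x - 5)^2(x - 3)^2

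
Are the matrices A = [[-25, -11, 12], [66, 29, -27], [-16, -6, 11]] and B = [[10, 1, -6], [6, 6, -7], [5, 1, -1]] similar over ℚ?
Two matrices over a field are similar if and only if they have the same invariant factors.

Both A and B have characteristic polynomial (x - 5)^3 and minimal polynomial (x - 5)^3. Computing further, both have invariant factors (x - 5)^3. Hence A and B are similar.

Yes.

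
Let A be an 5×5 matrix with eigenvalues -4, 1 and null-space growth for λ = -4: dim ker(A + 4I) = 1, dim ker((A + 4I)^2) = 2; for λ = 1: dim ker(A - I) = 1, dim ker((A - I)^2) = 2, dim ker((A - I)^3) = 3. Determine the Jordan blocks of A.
λ = -4: successive nullity increments [1, 1] count blocks of size ≥ k; block sizes are [2].
λ = 1: successive nullity increments [1, 1, 1] count blocks of size ≥ k; block sizes are [3].

Jordan blocks: (-4, 2), (1, 3)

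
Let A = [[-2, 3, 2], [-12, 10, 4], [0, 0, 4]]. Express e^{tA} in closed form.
e^{tA} = [[(1 - 6*t)*e^{4*t}, 3*t*e^{4*t}, 2*t*e^{4*t}], [-12*t*e^{4*t}, (6*t + 1)*e^{4*t}, 4*t*e^{4*t}], [0, 0, e^{4*t}]]

A has Jordan form J = [[4, 1, 0], [0, 4, 0], [0, 0, 4]] with A = PJP^{-1}, so e^{tA} = P e^{tJ} P^{-1}.

For a Jordan block J_k(λ), e^{tJ_k(λ)} = e^{λt} · (I + tN + t^2 N^2/2! + ... + t^{k-1} N^{k-1}/(k-1)!) where N is the nilpotent superdiagonal part.

Assembling the blocks and conjugating back gives the entries of e^{tA} as shown above.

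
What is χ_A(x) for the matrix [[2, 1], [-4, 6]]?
χ_A(x) = (x - 4)^2

xI - A = [[x - 2, -1], [4, x - 6]].

Expanding det(xI - A) along the first row:
det(xI - A) = + (x - 2)·det([[x - 6]]) - (-1)·det([[4]]).

Evaluating gives χ_A(x) = x^2 - 8x + 16 = (x - 4)^2.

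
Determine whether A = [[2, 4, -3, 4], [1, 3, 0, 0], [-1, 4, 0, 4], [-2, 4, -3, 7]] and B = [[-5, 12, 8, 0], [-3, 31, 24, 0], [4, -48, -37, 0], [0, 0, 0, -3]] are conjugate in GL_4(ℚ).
trace(A) = 12 but trace(B) = -14. The trace is a similarity invariant, so A and B are not similar.

No.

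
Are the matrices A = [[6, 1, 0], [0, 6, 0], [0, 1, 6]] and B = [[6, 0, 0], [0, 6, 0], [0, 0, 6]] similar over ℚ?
No.

Both have characteristic polynomial (x - 6)^3, but the minimal polynomial of A is (x - 6)^2 while the minimal polynomial of B is x - 6. The minimal polynomial is a similarity invariant, so A and B are not similar.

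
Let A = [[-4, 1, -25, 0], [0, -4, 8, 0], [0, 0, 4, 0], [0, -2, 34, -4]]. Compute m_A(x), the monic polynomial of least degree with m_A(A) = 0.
m_A(x) = (x - 4)(x + 4)^2

The characteristic polynomial factors as (x - 4)(x + 4)^3. The minimal polynomial is ∏(x - λ)^{k_λ} where k_λ is the size of the largest Jordan block at λ.

For λ = -4: rank(A + 4I) = 2, and the largest Jordan block has size 2 (the smallest k with rank((A + 4I)^k) = rank((A + 4I)^(k+1))).
For λ = 4: rank(A - 4I) = 3, and the largest Jordan block has size 1 (the smallest k with rank((A - 4I)^k) = rank((A - 4I)^(k+1))).

So m_A(x) = (x - 4)(x + 4)^2.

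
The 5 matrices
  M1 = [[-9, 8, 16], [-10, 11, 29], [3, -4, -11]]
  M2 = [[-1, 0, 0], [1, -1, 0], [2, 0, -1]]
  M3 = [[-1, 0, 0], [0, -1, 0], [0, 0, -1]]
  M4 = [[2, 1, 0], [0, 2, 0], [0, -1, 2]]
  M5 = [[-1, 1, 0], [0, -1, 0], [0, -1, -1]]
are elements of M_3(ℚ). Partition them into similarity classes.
4 classes: {M1}, {M2, M5}, {M3}, {M4}

Characteristic polynomials: χ_{M1} = (x + 3)^3, χ_{M2} = (x + 1)^3, χ_{M3} = (x + 1)^3, χ_{M4} = (x - 2)^3, χ_{M5} = (x + 1)^3.

{M1}: invariant factors (x + 3)^3.

{M2, M5}: invariant factors x + 1, (x + 1)^2.

{M3}: invariant factors x + 1, x + 1, x + 1.

{M4}: invariant factors x - 2, (x - 2)^2.

Matrices are similar if and only if their invariant-factor lists agree; the partition into similarity classes is {M1}, {M2, M5}, {M3}, {M4}.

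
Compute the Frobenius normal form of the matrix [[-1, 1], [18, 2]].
The invariant factors of A (the non-unit diagonal entries of the Smith normal form of xI - A over ℚ[x]) are (x - 5)(x + 4), each dividing the next. The characteristic polynomial is their product, (x - 5)(x + 4).

The rational canonical form is the block-diagonal matrix of companion matrices C(f_i):
R = [[0, 20], [1, 1]].

R = [[0, 20], [1, 1]]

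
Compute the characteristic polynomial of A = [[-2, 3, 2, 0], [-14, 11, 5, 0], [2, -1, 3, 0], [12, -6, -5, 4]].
xI - A = [[x + 2, -3, -2, 0], [14, x - 11, -5, 0], [-2, 1, x - 3, 0], [-12, 6, 5, x - 4]].

Expanding det(xI - A) along the first row:
det(xI - A) = + (x + 2)·det([[x - 11, -5, 0], [1, x - 3, 0], [6, 5, x - 4]]) - (-3)·det([[14, -5, 0], [-2, x - 3, 0], [-12, 5, x - 4]]) + (-2)·det([[14, x - 11, 0], [-2, 1, 0], [-12, 6, x - 4]]) - (0)·det([[14, x - 11, -5], [-2, 1, x - 3], [-12, 6, 5]]).

Evaluating gives χ_A(x) = x^4 - 16x^3 + 96x^2 - 256x + 256 = (x - 4)^4.

χ_A(x) = (x - 4)^4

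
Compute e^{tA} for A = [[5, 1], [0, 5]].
A has Jordan form J = [[5, 1], [0, 5]] with A = PJP^{-1}, so e^{tA} = P e^{tJ} P^{-1}.

For a Jordan block J_k(λ), e^{tJ_k(λ)} = e^{λt} · (I + tN + t^2 N^2/2! + ... + t^{k-1} N^{k-1}/(k-1)!) where N is the nilpotent superdiagonal part.

Assembling the blocks and conjugating back gives the entries of e^{tA} as shown above.

e^{tA} = [[e^{5*t}, t*e^{5*t}], [0, e^{5*t}]]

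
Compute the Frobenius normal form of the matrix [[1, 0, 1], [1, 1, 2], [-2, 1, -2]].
The invariant factors of A (the non-unit diagonal entries of the Smith normal form of xI - A over ℚ[x]) are x^3 - 3x + 1, each dividing the next. The characteristic polynomial is their product, x^3 - 3x + 1.

The rational canonical form is the block-diagonal matrix of companion matrices C(f_i):
R = [[0, 0, -1], [1, 0, 3], [0, 1, 0]].

Note the characteristic polynomial does not split into linear factors over ℚ, so A has no Jordan form over ℚ; the rational canonical form exists over any field.

R = [[0, 0, -1], [1, 0, 3], [0, 1, 0]]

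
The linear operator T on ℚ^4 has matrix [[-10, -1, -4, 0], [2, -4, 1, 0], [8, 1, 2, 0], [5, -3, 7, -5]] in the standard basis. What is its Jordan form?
J = [[-5, 1, 0, 0], [0, -5, 1, 0], [0, 0, -5, 0], [0, 0, 0, -2]]

The characteristic polynomial is det(xI - A) = (x + 2)(x + 5)^3, so the eigenvalues are -5 (algebraic multiplicity 3), -2 (algebraic multiplicity 1).

For λ = -5: rank(A + 5I) = 3, rank((A + 5I)^2) = 2, rank((A + 5I)^3) = 1. The eigenspace has dimension 4 - 3 = 1, so there is 1 Jordan block; the rank sequence gives block sizes [3].

For λ = -2: algebraic multiplicity 1 gives one 1×1 block.

Assembling the blocks gives the Jordan form J above.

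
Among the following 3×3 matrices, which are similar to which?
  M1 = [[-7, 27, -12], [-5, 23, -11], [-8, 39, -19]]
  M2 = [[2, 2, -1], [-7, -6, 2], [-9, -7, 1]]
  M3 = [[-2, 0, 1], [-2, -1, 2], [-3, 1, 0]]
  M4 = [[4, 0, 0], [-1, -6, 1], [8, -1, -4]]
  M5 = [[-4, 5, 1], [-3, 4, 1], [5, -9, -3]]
Characteristic polynomials: χ_{M1} = (x + 1)^3, χ_{M2} = (x + 1)^3, χ_{M3} = (x + 1)^3, χ_{M4} = (x - 4)(x + 5)^2, χ_{M5} = (x + 1)^3.

{M1, M2, M3, M5}: invariant factors (x + 1)^3.

{M4}: invariant factors (x - 4)(x + 5)^2.

Matrices are similar if and only if their invariant-factor lists agree; the partition into similarity classes is {M1, M2, M3, M5}, {M4}.

2 classes: {M1, M2, M3, M5}, {M4}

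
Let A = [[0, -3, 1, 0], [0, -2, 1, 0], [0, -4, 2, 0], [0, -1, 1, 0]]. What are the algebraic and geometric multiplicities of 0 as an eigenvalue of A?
algebraic multiplicity 4, geometric multiplicity 2

The characteristic polynomial is x^4, so the factor x appears with exponent 4: the algebraic multiplicity is 4.

rank(A) = 2, so the eigenspace has dimension 4 - 2 = 2: the geometric multiplicity is 2.

Since 2 < 4, A is not diagonalizable.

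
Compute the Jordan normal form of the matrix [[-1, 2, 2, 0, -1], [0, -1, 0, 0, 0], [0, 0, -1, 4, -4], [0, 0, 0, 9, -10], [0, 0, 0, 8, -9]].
J = [[-1, 1, 0, 0, 0], [0, -1, 0, 0, 0], [0, 0, -1, 0, 0], [0, 0, 0, -1, 0], [0, 0, 0, 0, 1]]

The characteristic polynomial is det(xI - A) = (x - 1)(x + 1)^4, so the eigenvalues are -1 (algebraic multiplicity 4), 1 (algebraic multiplicity 1).

For λ = -1: rank(A + I) = 2, rank((A + I)^2) = 1. The eigenspace has dimension 5 - 2 = 3, so there are 3 Jordan blocks; the rank sequence gives block sizes [2, 1, 1].

For λ = 1: algebraic multiplicity 1 gives one 1×1 block.

Assembling the blocks gives the Jordan form J above.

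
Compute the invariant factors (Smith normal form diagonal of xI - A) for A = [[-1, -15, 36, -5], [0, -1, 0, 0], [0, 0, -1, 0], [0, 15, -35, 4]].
x + 1, (x - 4)(x + 1)^2

The Jordan structure of A has elementary divisors (x + 1)^2, (x + 1), (x - 4). Arranging the block sizes at each eigenvalue in decreasing order and taking row products gives the invariant factors.

Invariant factors (smallest first, each dividing the next): x + 1, (x - 4)(x + 1)^2.

Check: the last factor (x - 4)(x + 1)^2 is the minimal polynomial, and the product (x - 4)(x + 1)^3 is the characteristic polynomial.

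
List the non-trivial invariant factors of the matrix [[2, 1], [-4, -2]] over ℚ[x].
x^2

The Jordan structure of A has elementary divisors x^2. Arranging the block sizes at each eigenvalue in decreasing order and taking row products gives the invariant factors.

Invariant factors (smallest first, each dividing the next): x^2.

Check: the last factor x^2 is the minimal polynomial, and the product x^2 is the characteristic polynomial.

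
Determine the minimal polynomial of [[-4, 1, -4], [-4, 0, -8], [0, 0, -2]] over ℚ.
The characteristic polynomial factors as (x + 2)^3. The minimal polynomial is ∏(x - λ)^{k_λ} where k_λ is the size of the largest Jordan block at λ.

For λ = -2: rank(A + 2I) = 1, and the largest Jordan block has size 2 (the smallest k with rank((A + 2I)^k) = rank((A + 2I)^(k+1))).

So m_A(x) = (x + 2)^2.

m_A(x) = (x + 2)^2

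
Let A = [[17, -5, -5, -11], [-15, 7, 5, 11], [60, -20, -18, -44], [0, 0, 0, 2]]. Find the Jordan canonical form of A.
The characteristic polynomial is det(xI - A) = (x - 2)^4, so the eigenvalues are 2 (algebraic multiplicity 4).

For λ = 2: rank(A - 2I) = 1, rank((A - 2I)^2) = 0. The eigenspace has dimension 4 - 1 = 3, so there are 3 Jordan blocks; the rank sequence gives block sizes [2, 1, 1].

Assembling the blocks gives the Jordan form J above.

J = [[2, 1, 0, 0], [0, 2, 0, 0], [0, 0, 2, 0], [0, 0, 0, 2]]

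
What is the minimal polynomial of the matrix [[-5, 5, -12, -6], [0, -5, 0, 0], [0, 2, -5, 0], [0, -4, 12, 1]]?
The characteristic polynomial factors as (x - 1)(x + 5)^3. The minimal polynomial is ∏(x - λ)^{k_λ} where k_λ is the size of the largest Jordan block at λ.

For λ = -5: rank(A + 5I) = 2, and the largest Jordan block has size 2 (the smallest k with rank((A + 5I)^k) = rank((A + 5I)^(k+1))).
For λ = 1: rank(A - I) = 3, and the largest Jordan block has size 1 (the smallest k with rank((A - I)^k) = rank((A - I)^(k+1))).

So m_A(x) = (x - 1)(x + 5)^2.

m_A(x) = (x - 1)(x + 5)^2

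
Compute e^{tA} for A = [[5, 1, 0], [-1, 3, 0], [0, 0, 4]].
A has Jordan form J = [[4, 1, 0], [0, 4, 0], [0, 0, 4]] with A = PJP^{-1}, so e^{tA} = P e^{tJ} P^{-1}.

For a Jordan block J_k(λ), e^{tJ_k(λ)} = e^{λt} · (I + tN + t^2 N^2/2! + ... + t^{k-1} N^{k-1}/(k-1)!) where N is the nilpotent superdiagonal part.

Assembling the blocks and conjugating back gives the entries of e^{tA} as shown above.

e^{tA} = [[(t + 1)*e^{4*t}, t*e^{4*t}, 0], [-t*e^{4*t}, (1 - t)*e^{4*t}, 0], [0, 0, e^{4*t}]]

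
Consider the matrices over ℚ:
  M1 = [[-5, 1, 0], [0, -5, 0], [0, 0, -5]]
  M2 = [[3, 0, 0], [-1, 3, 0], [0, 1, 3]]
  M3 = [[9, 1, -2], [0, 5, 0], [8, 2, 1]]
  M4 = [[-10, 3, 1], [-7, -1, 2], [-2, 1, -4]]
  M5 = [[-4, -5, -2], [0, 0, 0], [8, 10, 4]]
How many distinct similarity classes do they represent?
Characteristic polynomials: χ_{M1} = (x + 5)^3, χ_{M2} = (x - 3)^3, χ_{M3} = (x - 5)^3, χ_{M4} = (x + 5)^3, χ_{M5} = x^3.

{M1}: invariant factors x + 5, (x + 5)^2.

{M2}: invariant factors (x - 3)^3.

{M3}: invariant factors x - 5, (x - 5)^2.

{M4}: invariant factors (x + 5)^3.

{M5}: invariant factors x, x^2.

Matrices are similar if and only if their invariant-factor lists agree; the partition into similarity classes is {M1}, {M2}, {M3}, {M4}, {M5}.

5 classes: {M1}, {M2}, {M3}, {M4}, {M5}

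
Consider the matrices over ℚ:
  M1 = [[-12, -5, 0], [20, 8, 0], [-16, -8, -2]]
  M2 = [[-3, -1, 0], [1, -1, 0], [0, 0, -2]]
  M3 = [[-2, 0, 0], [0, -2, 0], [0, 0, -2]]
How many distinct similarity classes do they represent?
2 classes: {M1, M2}, {M3}

Characteristic polynomials: χ_{M1} = (x + 2)^3, χ_{M2} = (x + 2)^3, χ_{M3} = (x + 2)^3.

{M1, M2}: invariant factors x + 2, (x + 2)^2.

{M3}: invariant factors x + 2, x + 2, x + 2.

Matrices are similar if and only if their invariant-factor lists agree; the partition into similarity classes is {M1, M2}, {M3}.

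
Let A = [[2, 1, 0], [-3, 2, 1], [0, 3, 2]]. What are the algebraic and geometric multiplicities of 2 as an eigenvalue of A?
The characteristic polynomial is (x - 2)^3, so the factor x - 2 appears with exponent 3: the algebraic multiplicity is 3.

rank(A - 2I) = 2, so the eigenspace has dimension 3 - 2 = 1: the geometric multiplicity is 1.

Since 1 < 3, A is not diagonalizable.

algebraic multiplicity 3, geometric multiplicity 1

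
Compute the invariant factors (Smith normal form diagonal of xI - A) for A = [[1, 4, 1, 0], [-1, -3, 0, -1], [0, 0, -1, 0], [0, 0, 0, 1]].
(x - 1)(x + 1)^3

The Jordan structure of A has elementary divisors (x + 1)^3, (x - 1). Arranging the block sizes at each eigenvalue in decreasing order and taking row products gives the invariant factors.

Invariant factors (smallest first, each dividing the next): (x - 1)(x + 1)^3.

Check: the last factor (x - 1)(x + 1)^3 is the minimal polynomial, and the product (x - 1)(x + 1)^3 is the characteristic polynomial.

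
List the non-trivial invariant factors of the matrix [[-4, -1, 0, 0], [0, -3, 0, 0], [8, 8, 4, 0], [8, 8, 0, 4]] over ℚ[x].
The Jordan structure of A has elementary divisors (x + 4), (x + 3), (x - 4), (x - 4). Arranging the block sizes at each eigenvalue in decreasing order and taking row products gives the invariant factors.

Invariant factors (smallest first, each dividing the next): x - 4, (x - 4)(x + 3)(x + 4).

Check: the last factor (x - 4)(x + 3)(x + 4) is the minimal polynomial, and the product (x - 4)^2(x + 3)(x + 4) is the characteristic polynomial.

x - 4, (x - 4)(x + 3)(x + 4)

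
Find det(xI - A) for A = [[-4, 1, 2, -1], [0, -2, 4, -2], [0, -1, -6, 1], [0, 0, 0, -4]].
xI - A = [[x + 4, -1, -2, 1], [0, x + 2, -4, 2], [0, 1, x + 6, -1], [0, 0, 0, x + 4]].

Expanding det(xI - A) along the first row:
det(xI - A) = + (x + 4)·det([[x + 2, -4, 2], [1, x + 6, -1], [0, 0, x + 4]]) - (-1)·det([[0, -4, 2], [0, x + 6, -1], [0, 0, x + 4]]) + (-2)·det([[0, x + 2, 2], [0, 1, -1], [0, 0, x + 4]]) - (1)·det([[0, x + 2, -4], [0, 1, x + 6], [0, 0, 0]]).

Evaluating gives χ_A(x) = x^4 + 16x^3 + 96x^2 + 256x + 256 = (x + 4)^4.

χ_A(x) = (x + 4)^4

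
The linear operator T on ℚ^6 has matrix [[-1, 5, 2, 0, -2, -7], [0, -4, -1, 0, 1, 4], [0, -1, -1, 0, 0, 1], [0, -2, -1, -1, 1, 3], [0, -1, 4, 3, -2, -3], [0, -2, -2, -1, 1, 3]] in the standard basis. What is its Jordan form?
J = [[-1, 1, 0, 0, 0, 0], [0, -1, 1, 0, 0, 0], [0, 0, -1, 0, 0, 0], [0, 0, 0, -1, 1, 0], [0, 0, 0, 0, -1, 0], [0, 0, 0, 0, 0, -1]]

The characteristic polynomial is det(xI - A) = (x + 1)^6, so the eigenvalues are -1 (algebraic multiplicity 6).

For λ = -1: rank(A + I) = 3, rank((A + I)^2) = 1, rank((A + I)^3) = 0. The eigenspace has dimension 6 - 3 = 3, so there are 3 Jordan blocks; the rank sequence gives block sizes [3, 2, 1].

Assembling the blocks gives the Jordan form J above.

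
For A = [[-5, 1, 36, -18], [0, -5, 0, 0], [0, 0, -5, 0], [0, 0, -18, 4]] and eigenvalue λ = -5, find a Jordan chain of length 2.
v_1 = [[2, 1, 0, 0]]^T, v_2 = [[1, 0, 0, 0]]^T

We seek v_1 ∈ ker((A + 5I)^2) \ ker(A + 5I), then set v_{i+1} = (A + 5I) v_i.

One such chain is v_1 = [[2, 1, 0, 0]]^T, v_2 = [[1, 0, 0, 0]]^T. Check: (A + 5I) v_2 = [[0, 0, 0, 0]]^T = 0.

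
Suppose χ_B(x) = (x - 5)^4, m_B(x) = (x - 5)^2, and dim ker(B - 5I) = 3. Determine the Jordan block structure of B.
Jordan blocks: (5, 2), (5, 1), (5, 1)

λ = 5: algebraic multiplicity 4 (exponent in χ_B), largest block size 2 (exponent in m_B), 3 blocks (geometric multiplicity). These force block sizes [2, 1, 1].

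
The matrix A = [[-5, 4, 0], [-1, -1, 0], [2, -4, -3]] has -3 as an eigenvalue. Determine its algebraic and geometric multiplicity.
The characteristic polynomial is (x + 3)^3, so the factor x + 3 appears with exponent 3: the algebraic multiplicity is 3.

rank(A + 3I) = 1, so the eigenspace has dimension 3 - 1 = 2: the geometric multiplicity is 2.

Since 2 < 3, A is not diagonalizable.

algebraic multiplicity 3, geometric multiplicity 2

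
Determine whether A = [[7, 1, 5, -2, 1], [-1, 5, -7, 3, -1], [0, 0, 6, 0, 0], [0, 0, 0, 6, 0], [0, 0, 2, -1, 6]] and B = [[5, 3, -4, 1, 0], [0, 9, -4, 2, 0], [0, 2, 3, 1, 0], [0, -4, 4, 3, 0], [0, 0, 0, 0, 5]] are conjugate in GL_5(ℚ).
trace(A) = 30 but trace(B) = 25. The trace is a similarity invariant, so A and B are not similar.

No.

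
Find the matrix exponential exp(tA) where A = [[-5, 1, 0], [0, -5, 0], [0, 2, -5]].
e^{tA} = [[e^{-5*t}, t*e^{-5*t}, 0], [0, e^{-5*t}, 0], [0, 2*t*e^{-5*t}, e^{-5*t}]]

A has Jordan form J = [[-5, 1, 0], [0, -5, 0], [0, 0, -5]] with A = PJP^{-1}, so e^{tA} = P e^{tJ} P^{-1}.

For a Jordan block J_k(λ), e^{tJ_k(λ)} = e^{λt} · (I + tN + t^2 N^2/2! + ... + t^{k-1} N^{k-1}/(k-1)!) where N is the nilpotent superdiagonal part.

Assembling the blocks and conjugating back gives the entries of e^{tA} as shown above.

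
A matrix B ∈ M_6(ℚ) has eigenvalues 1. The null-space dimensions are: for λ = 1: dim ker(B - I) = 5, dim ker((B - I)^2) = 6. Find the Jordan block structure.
Jordan blocks: (1, 2), (1, 1), (1, 1), (1, 1), (1, 1)

λ = 1: successive nullity increments [5, 1] count blocks of size ≥ k; block sizes are [2, 1, 1, 1, 1].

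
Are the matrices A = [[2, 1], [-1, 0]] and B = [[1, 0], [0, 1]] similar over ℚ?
No.

Both have characteristic polynomial (x - 1)^2, but the minimal polynomial of A is (x - 1)^2 while the minimal polynomial of B is x - 1. The minimal polynomial is a similarity invariant, so A and B are not similar.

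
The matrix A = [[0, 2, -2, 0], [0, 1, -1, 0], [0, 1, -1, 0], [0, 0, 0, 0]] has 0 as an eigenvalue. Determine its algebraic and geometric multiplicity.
The characteristic polynomial is x^4, so the factor x appears with exponent 4: the algebraic multiplicity is 4.

rank(A) = 1, so the eigenspace has dimension 4 - 1 = 3: the geometric multiplicity is 3.

Since 3 < 4, A is not diagonalizable.

algebraic multiplicity 4, geometric multiplicity 3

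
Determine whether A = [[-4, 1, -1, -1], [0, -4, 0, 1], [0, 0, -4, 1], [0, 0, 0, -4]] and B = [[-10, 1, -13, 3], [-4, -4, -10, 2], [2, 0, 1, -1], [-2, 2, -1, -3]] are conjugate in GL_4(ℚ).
Yes.

Two matrices over a field are similar if and only if they have the same invariant factors.

Both A and B have characteristic polynomial (x + 4)^4 and minimal polynomial (x + 4)^2. Computing further, both have invariant factors (x + 4)^2, (x + 4)^2. Hence A and B are similar.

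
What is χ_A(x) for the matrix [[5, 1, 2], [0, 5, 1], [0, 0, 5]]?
xI - A = [[x - 5, -1, -2], [0, x - 5, -1], [0, 0, x - 5]].

Expanding det(xI - A) along the first row:
det(xI - A) = + (x - 5)·det([[x - 5, -1], [0, x - 5]]) - (-1)·det([[0, -1], [0, x - 5]]) + (-2)·det([[0, x - 5], [0, 0]]).

Evaluating gives χ_A(x) = x^3 - 15x^2 + 75x - 125 = (x - 5)^3.

χ_A(x) = (x - 5)^3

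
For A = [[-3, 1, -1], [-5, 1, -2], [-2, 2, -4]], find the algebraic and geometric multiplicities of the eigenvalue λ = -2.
algebraic multiplicity 3, geometric multiplicity 1

The characteristic polynomial is (x + 2)^3, so the factor x + 2 appears with exponent 3: the algebraic multiplicity is 3.

rank(A + 2I) = 2, so the eigenspace has dimension 3 - 2 = 1: the geometric multiplicity is 1.

Since 1 < 3, A is not diagonalizable.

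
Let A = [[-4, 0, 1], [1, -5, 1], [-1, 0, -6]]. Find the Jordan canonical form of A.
The characteristic polynomial is det(xI - A) = (x + 5)^3, so the eigenvalues are -5 (algebraic multiplicity 3).

For λ = -5: rank(A + 5I) = 1, rank((A + 5I)^2) = 0. The eigenspace has dimension 3 - 1 = 2, so there are 2 Jordan blocks; the rank sequence gives block sizes [2, 1].

Assembling the blocks gives the Jordan form J above.

J = [[-5, 1, 0], [0, -5, 0], [0, 0, -5]]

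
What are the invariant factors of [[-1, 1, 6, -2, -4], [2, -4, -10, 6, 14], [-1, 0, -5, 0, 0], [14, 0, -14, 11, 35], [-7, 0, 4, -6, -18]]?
The Jordan structure of A has elementary divisors (x + 4)^2, (x + 3)^2, (x + 3). Arranging the block sizes at each eigenvalue in decreasing order and taking row products gives the invariant factors.

Invariant factors (smallest first, each dividing the next): x + 3, (x + 3)^2(x + 4)^2.

Check: the last factor (x + 3)^2(x + 4)^2 is the minimal polynomial, and the product (x + 3)^3(x + 4)^2 is the characteristic polynomial.

x + 3, (x + 3)^2(x + 4)^2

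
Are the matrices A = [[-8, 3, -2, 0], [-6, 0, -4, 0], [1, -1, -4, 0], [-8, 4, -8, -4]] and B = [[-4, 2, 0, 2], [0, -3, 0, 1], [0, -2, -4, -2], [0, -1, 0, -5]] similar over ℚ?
No.

Both have characteristic polynomial (x + 4)^4, but the minimal polynomial of A is (x + 4)^3 while the minimal polynomial of B is (x + 4)^2. The minimal polynomial is a similarity invariant, so A and B are not similar.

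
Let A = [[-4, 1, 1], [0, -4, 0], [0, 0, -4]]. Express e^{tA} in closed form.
A has Jordan form J = [[-4, 1, 0], [0, -4, 0], [0, 0, -4]] with A = PJP^{-1}, so e^{tA} = P e^{tJ} P^{-1}.

For a Jordan block J_k(λ), e^{tJ_k(λ)} = e^{λt} · (I + tN + t^2 N^2/2! + ... + t^{k-1} N^{k-1}/(k-1)!) where N is the nilpotent superdiagonal part.

Assembling the blocks and conjugating back gives the entries of e^{tA} as shown above.

e^{tA} = [[e^{-4*t}, t*e^{-4*t}, t*e^{-4*t}], [0, e^{-4*t}, 0], [0, 0, e^{-4*t}]]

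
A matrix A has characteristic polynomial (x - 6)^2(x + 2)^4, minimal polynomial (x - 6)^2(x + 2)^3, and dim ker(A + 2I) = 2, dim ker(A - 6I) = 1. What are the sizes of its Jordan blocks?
Jordan blocks: (-2, 3), (-2, 1), (6, 2)

λ = -2: algebraic multiplicity 4 (exponent in χ_A), largest block size 3 (exponent in m_A), 2 blocks (geometric multiplicity). These force block sizes [3, 1].
λ = 6: algebraic multiplicity 2 (exponent in χ_A), largest block size 2 (exponent in m_A), 1 block (geometric multiplicity). This forces block sizes [2].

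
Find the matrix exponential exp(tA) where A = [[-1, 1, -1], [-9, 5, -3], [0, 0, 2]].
e^{tA} = [[(1 - 3*t)*e^{2*t}, t*e^{2*t}, -t*e^{2*t}], [-9*t*e^{2*t}, (3*t + 1)*e^{2*t}, -3*t*e^{2*t}], [0, 0, e^{2*t}]]

A has Jordan form J = [[2, 1, 0], [0, 2, 0], [0, 0, 2]] with A = PJP^{-1}, so e^{tA} = P e^{tJ} P^{-1}.

For a Jordan block J_k(λ), e^{tJ_k(λ)} = e^{λt} · (I + tN + t^2 N^2/2! + ... + t^{k-1} N^{k-1}/(k-1)!) where N is the nilpotent superdiagonal part.

Assembling the blocks and conjugating back gives the entries of e^{tA} as shown above.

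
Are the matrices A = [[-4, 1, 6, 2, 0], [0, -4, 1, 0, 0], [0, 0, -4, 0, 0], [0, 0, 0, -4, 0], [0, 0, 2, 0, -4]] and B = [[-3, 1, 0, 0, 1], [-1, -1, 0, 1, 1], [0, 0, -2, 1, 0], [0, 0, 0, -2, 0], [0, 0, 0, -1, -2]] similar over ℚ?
trace(A) = -20 but trace(B) = -10. The trace is a similarity invariant, so A and B are not similar.

No.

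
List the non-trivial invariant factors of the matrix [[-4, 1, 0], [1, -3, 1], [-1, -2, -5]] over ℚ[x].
(x + 4)^3

The Jordan structure of A has elementary divisors (x + 4)^3. Arranging the block sizes at each eigenvalue in decreasing order and taking row products gives the invariant factors.

Invariant factors (smallest first, each dividing the next): (x + 4)^3.

Check: the last factor (x + 4)^3 is the minimal polynomial, and the product (x + 4)^3 is the characteristic polynomial.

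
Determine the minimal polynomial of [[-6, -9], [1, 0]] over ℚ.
m_A(x) = (x + 3)^2

The characteristic polynomial factors as (x + 3)^2. The minimal polynomial is ∏(x - λ)^{k_λ} where k_λ is the size of the largest Jordan block at λ.

For λ = -3: rank(A + 3I) = 1, and the largest Jordan block has size 2 (the smallest k with rank((A + 3I)^k) = rank((A + 3I)^(k+1))).

So m_A(x) = (x + 3)^2.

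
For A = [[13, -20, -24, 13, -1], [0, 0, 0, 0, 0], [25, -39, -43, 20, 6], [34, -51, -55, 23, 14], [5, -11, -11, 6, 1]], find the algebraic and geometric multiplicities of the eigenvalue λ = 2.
The characteristic polynomial is x(x - 2)^2(x + 5)^2, so the factor x - 2 appears with exponent 2: the algebraic multiplicity is 2.

rank(A - 2I) = 4, so the eigenspace has dimension 5 - 4 = 1: the geometric multiplicity is 1.

Since 1 < 2, A is not diagonalizable.

algebraic multiplicity 2, geometric multiplicity 1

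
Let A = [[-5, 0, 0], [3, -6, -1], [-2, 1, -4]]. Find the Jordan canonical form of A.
The characteristic polynomial is det(xI - A) = (x + 5)^3, so the eigenvalues are -5 (algebraic multiplicity 3).

For λ = -5: rank(A + 5I) = 2, rank((A + 5I)^2) = 1, rank((A + 5I)^3) = 0. The eigenspace has dimension 3 - 2 = 1, so there is 1 Jordan block; the rank sequence gives block sizes [3].

Assembling the blocks gives the Jordan form J above.

J = [[-5, 1, 0], [0, -5, 1], [0, 0, -5]]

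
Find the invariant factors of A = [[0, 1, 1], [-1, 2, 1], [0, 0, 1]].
The Jordan structure of A has elementary divisors (x - 1)^2, (x - 1). Arranging the block sizes at each eigenvalue in decreasing order and taking row products gives the invariant factors.

Invariant factors (smallest first, each dividing the next): x - 1, (x - 1)^2.

Check: the last factor (x - 1)^2 is the minimal polynomial, and the product (x - 1)^3 is the characteristic polynomial.

x - 1, (x - 1)^2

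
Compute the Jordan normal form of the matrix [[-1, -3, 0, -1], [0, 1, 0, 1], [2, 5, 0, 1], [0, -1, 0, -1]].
The characteristic polynomial is det(xI - A) = x^3(x + 1), so the eigenvalues are -1 (algebraic multiplicity 1), 0 (algebraic multiplicity 3).

For λ = -1: algebraic multiplicity 1 gives one 1×1 block.

For λ = 0: rank(A) = 2, rank(A^2) = 1. The eigenspace has dimension 4 - 2 = 2, so there are 2 Jordan blocks; the rank sequence gives block sizes [2, 1].

Assembling the blocks gives the Jordan form J above.

J = [[-1, 0, 0, 0], [0, 0, 1, 0], [0, 0, 0, 0], [0, 0, 0, 0]]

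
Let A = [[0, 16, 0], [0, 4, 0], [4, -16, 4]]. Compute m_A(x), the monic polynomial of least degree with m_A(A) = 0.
The characteristic polynomial factors as x(x - 4)^2. The minimal polynomial is ∏(x - λ)^{k_λ} where k_λ is the size of the largest Jordan block at λ.

For λ = 0: rank(A) = 2, and the largest Jordan block has size 1 (the smallest k with rank(A^k) = rank(A^(k+1))).
For λ = 4: rank(A - 4I) = 1, and the largest Jordan block has size 1 (the smallest k with rank((A - 4I)^k) = rank((A - 4I)^(k+1))).

So m_A(x) = x(x - 4).

m_A(x) = x(x - 4)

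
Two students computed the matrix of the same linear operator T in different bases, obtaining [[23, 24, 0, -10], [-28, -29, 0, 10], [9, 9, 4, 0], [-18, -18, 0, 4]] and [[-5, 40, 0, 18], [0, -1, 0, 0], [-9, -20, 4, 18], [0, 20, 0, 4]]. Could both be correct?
Yes.

Two matrices over a field are similar if and only if they have the same invariant factors.

Both A and B have characteristic polynomial (x - 4)^2(x + 1)(x + 5) and minimal polynomial (x - 4)(x + 1)(x + 5). Computing further, both have invariant factors x - 4, (x - 4)(x + 1)(x + 5). Hence A and B are similar.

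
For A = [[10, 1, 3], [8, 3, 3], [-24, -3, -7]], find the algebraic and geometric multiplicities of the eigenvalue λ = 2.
The characteristic polynomial is (x - 2)^3, so the factor x - 2 appears with exponent 3: the algebraic multiplicity is 3.

rank(A - 2I) = 1, so the eigenspace has dimension 3 - 1 = 2: the geometric multiplicity is 2.

Since 2 < 3, A is not diagonalizable.

algebraic multiplicity 3, geometric multiplicity 2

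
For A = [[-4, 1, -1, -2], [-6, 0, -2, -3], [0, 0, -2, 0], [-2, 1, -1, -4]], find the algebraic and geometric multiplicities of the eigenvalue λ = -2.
The characteristic polynomial is (x + 2)^2(x + 3)^2, so the factor x + 2 appears with exponent 2: the algebraic multiplicity is 2.

rank(A + 2I) = 2, so the eigenspace has dimension 4 - 2 = 2: the geometric multiplicity is 2.

algebraic multiplicity 2, geometric multiplicity 2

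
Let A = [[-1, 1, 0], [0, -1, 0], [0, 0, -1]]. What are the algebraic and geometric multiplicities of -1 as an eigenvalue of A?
algebraic multiplicity 3, geometric multiplicity 2

The characteristic polynomial is (x + 1)^3, so the factor x + 1 appears with exponent 3: the algebraic multiplicity is 3.

rank(A + I) = 1, so the eigenspace has dimension 3 - 1 = 2: the geometric multiplicity is 2.

Since 2 < 3, A is not diagonalizable.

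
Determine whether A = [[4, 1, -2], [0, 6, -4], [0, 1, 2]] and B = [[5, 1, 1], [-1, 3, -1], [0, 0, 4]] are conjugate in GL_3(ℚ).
Two matrices over a field are similar if and only if they have the same invariant factors.

Both A and B have characteristic polynomial (x - 4)^3 and minimal polynomial (x - 4)^2. Computing further, both have invariant factors x - 4, (x - 4)^2. Hence A and B are similar.

Yes.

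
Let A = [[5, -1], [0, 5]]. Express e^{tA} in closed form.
A has Jordan form J = [[5, 1], [0, 5]] with A = PJP^{-1}, so e^{tA} = P e^{tJ} P^{-1}.

For a Jordan block J_k(λ), e^{tJ_k(λ)} = e^{λt} · (I + tN + t^2 N^2/2! + ... + t^{k-1} N^{k-1}/(k-1)!) where N is the nilpotent superdiagonal part.

Assembling the blocks and conjugating back gives the entries of e^{tA} as shown above.

e^{tA} = [[e^{5*t}, -t*e^{5*t}], [0, e^{5*t}]]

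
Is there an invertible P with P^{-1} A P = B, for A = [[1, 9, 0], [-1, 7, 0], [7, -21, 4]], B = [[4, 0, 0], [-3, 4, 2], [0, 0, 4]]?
Two matrices over a field are similar if and only if they have the same invariant factors.

Both A and B have characteristic polynomial (x - 4)^3 and minimal polynomial (x - 4)^2. Computing further, both have invariant factors x - 4, (x - 4)^2. Hence A and B are similar.

Yes.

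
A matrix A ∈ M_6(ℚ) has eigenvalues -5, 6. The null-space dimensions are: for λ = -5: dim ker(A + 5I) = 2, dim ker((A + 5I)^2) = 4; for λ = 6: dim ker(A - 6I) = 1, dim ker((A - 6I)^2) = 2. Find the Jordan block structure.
λ = -5: successive nullity increments [2, 2] count blocks of size ≥ k; block sizes are [2, 2].
λ = 6: successive nullity increments [1, 1] count blocks of size ≥ k; block sizes are [2].

Jordan blocks: (-5, 2), (-5, 2), (6, 2)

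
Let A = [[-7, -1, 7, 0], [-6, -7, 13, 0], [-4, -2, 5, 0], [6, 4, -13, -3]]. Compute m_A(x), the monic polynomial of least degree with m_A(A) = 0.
The characteristic polynomial factors as (x + 3)^4. The minimal polynomial is ∏(x - λ)^{k_λ} where k_λ is the size of the largest Jordan block at λ.

For λ = -3: rank(A + 3I) = 2, and the largest Jordan block has size 3 (the smallest k with rank((A + 3I)^k) = rank((A + 3I)^(k+1))).

So m_A(x) = (x + 3)^3.

m_A(x) = (x + 3)^3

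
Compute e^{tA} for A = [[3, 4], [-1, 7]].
A has Jordan form J = [[5, 1], [0, 5]] with A = PJP^{-1}, so e^{tA} = P e^{tJ} P^{-1}.

For a Jordan block J_k(λ), e^{tJ_k(λ)} = e^{λt} · (I + tN + t^2 N^2/2! + ... + t^{k-1} N^{k-1}/(k-1)!) where N is the nilpotent superdiagonal part.

Assembling the blocks and conjugating back gives the entries of e^{tA} as shown above.

e^{tA} = [[(1 - 2*t)*e^{5*t}, 4*t*e^{5*t}], [-t*e^{5*t}, (2*t + 1)*e^{5*t}]]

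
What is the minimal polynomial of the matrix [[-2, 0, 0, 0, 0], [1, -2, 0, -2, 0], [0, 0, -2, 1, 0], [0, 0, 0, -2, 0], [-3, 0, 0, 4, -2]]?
m_A(x) = (x + 2)^2

The characteristic polynomial factors as (x + 2)^5. The minimal polynomial is ∏(x - λ)^{k_λ} where k_λ is the size of the largest Jordan block at λ.

For λ = -2: rank(A + 2I) = 2, and the largest Jordan block has size 2 (the smallest k with rank((A + 2I)^k) = rank((A + 2I)^(k+1))).

So m_A(x) = (x + 2)^2.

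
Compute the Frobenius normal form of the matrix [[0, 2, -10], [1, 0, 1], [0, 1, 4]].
The invariant factors of A (the non-unit diagonal entries of the Smith normal form of xI - A over ℚ[x]) are (x - 3)^2(x + 2), each dividing the next. The characteristic polynomial is their product, (x - 3)^2(x + 2).

The rational canonical form is the block-diagonal matrix of companion matrices C(f_i):
R = [[0, 0, -18], [1, 0, 3], [0, 1, 4]].

R = [[0, 0, -18], [1, 0, 3], [0, 1, 4]]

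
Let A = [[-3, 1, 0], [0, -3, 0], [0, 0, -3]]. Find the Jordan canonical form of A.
The characteristic polynomial is det(xI - A) = (x + 3)^3, so the eigenvalues are -3 (algebraic multiplicity 3).

For λ = -3: rank(A + 3I) = 1, rank((A + 3I)^2) = 0. The eigenspace has dimension 3 - 1 = 2, so there are 2 Jordan blocks; the rank sequence gives block sizes [2, 1].

Assembling the blocks gives the Jordan form J above.

J = [[-3, 1, 0], [0, -3, 0], [0, 0, -3]]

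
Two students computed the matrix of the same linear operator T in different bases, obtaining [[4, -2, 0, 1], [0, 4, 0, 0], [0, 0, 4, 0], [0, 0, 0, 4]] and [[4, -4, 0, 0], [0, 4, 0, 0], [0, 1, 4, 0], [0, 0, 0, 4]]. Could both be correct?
Two matrices over a field are similar if and only if they have the same invariant factors.

Both A and B have characteristic polynomial (x - 4)^4 and minimal polynomial (x - 4)^2. Computing further, both have invariant factors x - 4, x - 4, (x - 4)^2. Hence A and B are similar.

Yes.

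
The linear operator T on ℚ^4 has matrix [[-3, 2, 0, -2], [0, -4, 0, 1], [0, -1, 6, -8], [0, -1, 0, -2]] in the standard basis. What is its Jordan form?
The characteristic polynomial is det(xI - A) = (x - 6)(x + 3)^3, so the eigenvalues are -3 (algebraic multiplicity 3), 6 (algebraic multiplicity 1).

For λ = -3: rank(A + 3I) = 2, rank((A + 3I)^2) = 1. The eigenspace has dimension 4 - 2 = 2, so there are 2 Jordan blocks; the rank sequence gives block sizes [2, 1].

For λ = 6: algebraic multiplicity 1 gives one 1×1 block.

Assembling the blocks gives the Jordan form J above.

J = [[-3, 1, 0, 0], [0, -3, 0, 0], [0, 0, -3, 0], [0, 0, 0, 6]]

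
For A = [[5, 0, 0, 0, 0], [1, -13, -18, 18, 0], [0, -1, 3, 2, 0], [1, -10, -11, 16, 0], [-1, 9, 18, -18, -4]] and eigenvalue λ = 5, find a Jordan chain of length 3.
We seek v_1 ∈ ker((A - 5I)^3) \ ker((A - 5I)^2), then set v_{i+1} = (A - 5I) v_i.

One such chain is v_1 = [[1, 0, 1, 1, 0]]^T, v_2 = [[0, 1, 0, 1, -1]]^T, v_3 = [[0, 0, 1, 1, 0]]^T. Check: (A - 5I) v_3 = [[0, 0, 0, 0, 0]]^T = 0.

v_1 = [[1, 0, 1, 1, 0]]^T, v_2 = [[0, 1, 0, 1, -1]]^T, v_3 = [[0, 0, 1, 1, 0]]^T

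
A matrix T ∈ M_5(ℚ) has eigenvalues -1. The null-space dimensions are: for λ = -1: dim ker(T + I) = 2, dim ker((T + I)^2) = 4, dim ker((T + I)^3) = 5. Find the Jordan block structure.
λ = -1: successive nullity increments [2, 2, 1] count blocks of size ≥ k; block sizes are [3, 2].

Jordan blocks: (-1, 3), (-1, 2)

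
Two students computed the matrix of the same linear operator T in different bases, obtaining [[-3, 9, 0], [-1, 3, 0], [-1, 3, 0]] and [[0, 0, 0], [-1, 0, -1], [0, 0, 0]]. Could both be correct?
Yes.

Two matrices over a field are similar if and only if they have the same invariant factors.

Both A and B have characteristic polynomial x^3 and minimal polynomial x^2. Computing further, both have invariant factors x, x^2. Hence A and B are similar.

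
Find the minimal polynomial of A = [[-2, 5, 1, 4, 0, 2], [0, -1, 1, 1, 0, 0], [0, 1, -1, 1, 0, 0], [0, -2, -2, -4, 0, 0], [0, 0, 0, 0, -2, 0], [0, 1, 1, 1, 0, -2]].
m_A(x) = (x + 2)^2

The characteristic polynomial factors as (x + 2)^6. The minimal polynomial is ∏(x - λ)^{k_λ} where k_λ is the size of the largest Jordan block at λ.

For λ = -2: rank(A + 2I) = 2, and the largest Jordan block has size 2 (the smallest k with rank((A + 2I)^k) = rank((A + 2I)^(k+1))).

So m_A(x) = (x + 2)^2.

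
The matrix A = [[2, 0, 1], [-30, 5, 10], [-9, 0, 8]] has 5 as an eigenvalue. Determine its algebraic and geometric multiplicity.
The characteristic polynomial is (x - 5)^3, so the factor x - 5 appears with exponent 3: the algebraic multiplicity is 3.

rank(A - 5I) = 1, so the eigenspace has dimension 3 - 1 = 2: the geometric multiplicity is 2.

Since 2 < 3, A is not diagonalizable.

algebraic multiplicity 3, geometric multiplicity 2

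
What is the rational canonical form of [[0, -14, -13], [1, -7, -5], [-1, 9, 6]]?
R = [[0, 0, -12], [1, 0, -4], [0, 1, -1]]

The invariant factors of A (the non-unit diagonal entries of the Smith normal form of xI - A over ℚ[x]) are (x + 2)(x^2 - x + 6), each dividing the next. The characteristic polynomial is their product, (x + 2)(x^2 - x + 6).

The rational canonical form is the block-diagonal matrix of companion matrices C(f_i):
R = [[0, 0, -12], [1, 0, -4], [0, 1, -1]].

Note the characteristic polynomial does not split into linear factors over ℚ, so A has no Jordan form over ℚ; the rational canonical form exists over any field.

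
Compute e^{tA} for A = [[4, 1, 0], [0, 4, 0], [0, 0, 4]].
e^{tA} = [[e^{4*t}, t*e^{4*t}, 0], [0, e^{4*t}, 0], [0, 0, e^{4*t}]]

A has Jordan form J = [[4, 1, 0], [0, 4, 0], [0, 0, 4]] with A = PJP^{-1}, so e^{tA} = P e^{tJ} P^{-1}.

For a Jordan block J_k(λ), e^{tJ_k(λ)} = e^{λt} · (I + tN + t^2 N^2/2! + ... + t^{k-1} N^{k-1}/(k-1)!) where N is the nilpotent superdiagonal part.

Assembling the blocks and conjugating back gives the entries of e^{tA} as shown above.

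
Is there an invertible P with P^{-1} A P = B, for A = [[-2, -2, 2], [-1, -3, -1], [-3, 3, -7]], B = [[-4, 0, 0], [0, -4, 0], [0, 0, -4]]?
Both have characteristic polynomial (x + 4)^3, but the minimal polynomial of A is (x + 4)^2 while the minimal polynomial of B is x + 4. The minimal polynomial is a similarity invariant, so A and B are not similar.

No.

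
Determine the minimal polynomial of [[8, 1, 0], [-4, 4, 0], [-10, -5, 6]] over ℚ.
m_A(x) = (x - 6)^2

The characteristic polynomial factors as (x - 6)^3. The minimal polynomial is ∏(x - λ)^{k_λ} where k_λ is the size of the largest Jordan block at λ.

For λ = 6: rank(A - 6I) = 1, and the largest Jordan block has size 2 (the smallest k with rank((A - 6I)^k) = rank((A - 6I)^(k+1))).

So m_A(x) = (x - 6)^2.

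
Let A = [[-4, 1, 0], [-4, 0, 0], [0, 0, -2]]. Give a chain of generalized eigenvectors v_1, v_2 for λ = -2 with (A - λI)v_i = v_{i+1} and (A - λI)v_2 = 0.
v_1 = [[0, 1, -1]]^T, v_2 = [[1, 2, 0]]^T

We seek v_1 ∈ ker((A + 2I)^2) \ ker(A + 2I), then set v_{i+1} = (A + 2I) v_i.

One such chain is v_1 = [[0, 1, -1]]^T, v_2 = [[1, 2, 0]]^T. Check: (A + 2I) v_2 = [[0, 0, 0]]^T = 0.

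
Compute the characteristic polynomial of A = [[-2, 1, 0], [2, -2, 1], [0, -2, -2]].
xI - A = [[x + 2, -1, 0], [-2, x + 2, -1], [0, 2, x + 2]].

Expanding det(xI - A) along the first row:
det(xI - A) = + (x + 2)·det([[x + 2, -1], [2, x + 2]]) - (-1)·det([[-2, -1], [0, x + 2]]) + (0)·det([[-2, x + 2], [0, 2]]).

Evaluating gives χ_A(x) = x^3 + 6x^2 + 12x + 8 = (x + 2)^3.

χ_A(x) = (x + 2)^3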